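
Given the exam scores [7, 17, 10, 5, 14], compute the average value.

10.6

Step 1: Sum all values: 7 + 17 + 10 + 5 + 14 = 53
Step 2: Count the number of values: n = 5
Step 3: Mean = sum / n = 53 / 5 = 10.6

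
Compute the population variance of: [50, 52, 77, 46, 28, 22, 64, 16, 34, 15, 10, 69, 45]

437.7751

Step 1: Compute the mean: (50 + 52 + 77 + 46 + 28 + 22 + 64 + 16 + 34 + 15 + 10 + 69 + 45) / 13 = 40.6154
Step 2: Compute squared deviations from the mean:
  (50 - 40.6154)^2 = 88.071
  (52 - 40.6154)^2 = 129.6095
  (77 - 40.6154)^2 = 1323.8402
  (46 - 40.6154)^2 = 28.9941
  (28 - 40.6154)^2 = 159.1479
  (22 - 40.6154)^2 = 346.5325
  (64 - 40.6154)^2 = 546.8402
  (16 - 40.6154)^2 = 605.9172
  (34 - 40.6154)^2 = 43.7633
  (15 - 40.6154)^2 = 656.1479
  (10 - 40.6154)^2 = 937.3018
  (69 - 40.6154)^2 = 805.6864
  (45 - 40.6154)^2 = 19.2249
Step 3: Sum of squared deviations = 5691.0769
Step 4: Population variance = 5691.0769 / 13 = 437.7751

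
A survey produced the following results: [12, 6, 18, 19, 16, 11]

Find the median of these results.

14

Step 1: Sort the data in ascending order: [6, 11, 12, 16, 18, 19]
Step 2: The number of values is n = 6.
Step 3: Since n is even, the median is the average of positions 3 and 4:
  Median = (12 + 16) / 2 = 14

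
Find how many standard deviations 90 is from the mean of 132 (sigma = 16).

-2.625

Step 1: Recall the z-score formula: z = (x - mu) / sigma
Step 2: Substitute values: z = (90 - 132) / 16
Step 3: z = -42 / 16 = -2.625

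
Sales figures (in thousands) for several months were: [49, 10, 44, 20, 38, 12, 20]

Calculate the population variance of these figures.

214.8163

Step 1: Compute the mean: (49 + 10 + 44 + 20 + 38 + 12 + 20) / 7 = 27.5714
Step 2: Compute squared deviations from the mean:
  (49 - 27.5714)^2 = 459.1837
  (10 - 27.5714)^2 = 308.7551
  (44 - 27.5714)^2 = 269.898
  (20 - 27.5714)^2 = 57.3265
  (38 - 27.5714)^2 = 108.7551
  (12 - 27.5714)^2 = 242.4694
  (20 - 27.5714)^2 = 57.3265
Step 3: Sum of squared deviations = 1503.7143
Step 4: Population variance = 1503.7143 / 7 = 214.8163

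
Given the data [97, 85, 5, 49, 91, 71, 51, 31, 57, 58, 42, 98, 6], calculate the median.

57

Step 1: Sort the data in ascending order: [5, 6, 31, 42, 49, 51, 57, 58, 71, 85, 91, 97, 98]
Step 2: The number of values is n = 13.
Step 3: Since n is odd, the median is the middle value at position 7: 57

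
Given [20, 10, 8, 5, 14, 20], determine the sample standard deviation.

6.2743

Step 1: Compute the mean: 12.8333
Step 2: Sum of squared deviations from the mean: 196.8333
Step 3: Sample variance = 196.8333 / 5 = 39.3667
Step 4: Standard deviation = sqrt(39.3667) = 6.2743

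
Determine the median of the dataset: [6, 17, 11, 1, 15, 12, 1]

11

Step 1: Sort the data in ascending order: [1, 1, 6, 11, 12, 15, 17]
Step 2: The number of values is n = 7.
Step 3: Since n is odd, the median is the middle value at position 4: 11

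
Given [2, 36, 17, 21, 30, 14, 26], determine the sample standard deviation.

11.2313

Step 1: Compute the mean: 20.8571
Step 2: Sum of squared deviations from the mean: 756.8571
Step 3: Sample variance = 756.8571 / 6 = 126.1429
Step 4: Standard deviation = sqrt(126.1429) = 11.2313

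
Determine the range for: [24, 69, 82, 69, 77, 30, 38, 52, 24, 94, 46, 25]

70

Step 1: Identify the maximum value: max = 94
Step 2: Identify the minimum value: min = 24
Step 3: Range = max - min = 94 - 24 = 70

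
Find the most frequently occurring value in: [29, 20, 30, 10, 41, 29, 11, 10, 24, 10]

10

Step 1: Count the frequency of each value:
  10: appears 3 time(s)
  11: appears 1 time(s)
  20: appears 1 time(s)
  24: appears 1 time(s)
  29: appears 2 time(s)
  30: appears 1 time(s)
  41: appears 1 time(s)
Step 2: The value 10 appears most frequently (3 times).
Step 3: Mode = 10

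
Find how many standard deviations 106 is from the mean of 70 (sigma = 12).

3

Step 1: Recall the z-score formula: z = (x - mu) / sigma
Step 2: Substitute values: z = (106 - 70) / 12
Step 3: z = 36 / 12 = 3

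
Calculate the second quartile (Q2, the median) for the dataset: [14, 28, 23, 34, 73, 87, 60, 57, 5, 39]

36.5

Step 1: Sort the data: [5, 14, 23, 28, 34, 39, 57, 60, 73, 87]
Step 2: n = 10
Step 3: Q2 is the median. Since n is even, it is the average of the values at positions 5 and 6:
  Q2 = (34 + 39) / 2 = 36.5
Step 4: Q2 = 36.5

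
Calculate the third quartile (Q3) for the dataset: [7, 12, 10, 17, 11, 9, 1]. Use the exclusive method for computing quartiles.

12

Step 1: Sort the data: [1, 7, 9, 10, 11, 12, 17]
Step 2: n = 7
Step 3: Using the exclusive quartile method:
  Q1 = 7
  Q2 (median) = 10
  Q3 = 12
  IQR = Q3 - Q1 = 12 - 7 = 5
Step 4: Q3 = 12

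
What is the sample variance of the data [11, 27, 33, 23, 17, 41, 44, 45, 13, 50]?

202.9333

Step 1: Compute the mean: (11 + 27 + 33 + 23 + 17 + 41 + 44 + 45 + 13 + 50) / 10 = 30.4
Step 2: Compute squared deviations from the mean:
  (11 - 30.4)^2 = 376.36
  (27 - 30.4)^2 = 11.56
  (33 - 30.4)^2 = 6.76
  (23 - 30.4)^2 = 54.76
  (17 - 30.4)^2 = 179.56
  (41 - 30.4)^2 = 112.36
  (44 - 30.4)^2 = 184.96
  (45 - 30.4)^2 = 213.16
  (13 - 30.4)^2 = 302.76
  (50 - 30.4)^2 = 384.16
Step 3: Sum of squared deviations = 1826.4
Step 4: Sample variance = 1826.4 / 9 = 202.9333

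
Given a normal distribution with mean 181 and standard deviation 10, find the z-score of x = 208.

2.7

Step 1: Recall the z-score formula: z = (x - mu) / sigma
Step 2: Substitute values: z = (208 - 181) / 10
Step 3: z = 27 / 10 = 2.7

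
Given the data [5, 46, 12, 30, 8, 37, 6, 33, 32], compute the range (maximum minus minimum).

41

Step 1: Identify the maximum value: max = 46
Step 2: Identify the minimum value: min = 5
Step 3: Range = max - min = 46 - 5 = 41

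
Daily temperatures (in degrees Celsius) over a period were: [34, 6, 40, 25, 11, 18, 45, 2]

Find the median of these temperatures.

21.5

Step 1: Sort the data in ascending order: [2, 6, 11, 18, 25, 34, 40, 45]
Step 2: The number of values is n = 8.
Step 3: Since n is even, the median is the average of positions 4 and 5:
  Median = (18 + 25) / 2 = 21.5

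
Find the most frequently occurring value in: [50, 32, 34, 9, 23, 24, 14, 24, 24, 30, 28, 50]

24

Step 1: Count the frequency of each value:
  9: appears 1 time(s)
  14: appears 1 time(s)
  23: appears 1 time(s)
  24: appears 3 time(s)
  28: appears 1 time(s)
  30: appears 1 time(s)
  32: appears 1 time(s)
  34: appears 1 time(s)
  50: appears 2 time(s)
Step 2: The value 24 appears most frequently (3 times).
Step 3: Mode = 24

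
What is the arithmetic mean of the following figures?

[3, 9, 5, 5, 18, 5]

7.5

Step 1: Sum all values: 3 + 9 + 5 + 5 + 18 + 5 = 45
Step 2: Count the number of values: n = 6
Step 3: Mean = sum / n = 45 / 6 = 7.5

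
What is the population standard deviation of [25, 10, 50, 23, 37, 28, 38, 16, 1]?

14.2673

Step 1: Compute the mean: 25.3333
Step 2: Sum of squared deviations from the mean: 1832
Step 3: Population variance = 1832 / 9 = 203.5556
Step 4: Standard deviation = sqrt(203.5556) = 14.2673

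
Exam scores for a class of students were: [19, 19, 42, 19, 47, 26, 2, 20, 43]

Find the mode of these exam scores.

19

Step 1: Count the frequency of each value:
  2: appears 1 time(s)
  19: appears 3 time(s)
  20: appears 1 time(s)
  26: appears 1 time(s)
  42: appears 1 time(s)
  43: appears 1 time(s)
  47: appears 1 time(s)
Step 2: The value 19 appears most frequently (3 times).
Step 3: Mode = 19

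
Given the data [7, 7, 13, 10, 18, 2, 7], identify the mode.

7

Step 1: Count the frequency of each value:
  2: appears 1 time(s)
  7: appears 3 time(s)
  10: appears 1 time(s)
  13: appears 1 time(s)
  18: appears 1 time(s)
Step 2: The value 7 appears most frequently (3 times).
Step 3: Mode = 7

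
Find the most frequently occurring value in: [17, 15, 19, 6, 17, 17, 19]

17

Step 1: Count the frequency of each value:
  6: appears 1 time(s)
  15: appears 1 time(s)
  17: appears 3 time(s)
  19: appears 2 time(s)
Step 2: The value 17 appears most frequently (3 times).
Step 3: Mode = 17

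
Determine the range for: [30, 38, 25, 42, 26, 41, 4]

38

Step 1: Identify the maximum value: max = 42
Step 2: Identify the minimum value: min = 4
Step 3: Range = max - min = 42 - 4 = 38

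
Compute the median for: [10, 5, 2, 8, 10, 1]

6.5

Step 1: Sort the data in ascending order: [1, 2, 5, 8, 10, 10]
Step 2: The number of values is n = 6.
Step 3: Since n is even, the median is the average of positions 3 and 4:
  Median = (5 + 8) / 2 = 6.5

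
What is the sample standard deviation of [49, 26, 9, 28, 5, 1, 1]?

18.0093

Step 1: Compute the mean: 17
Step 2: Sum of squared deviations from the mean: 1946
Step 3: Sample variance = 1946 / 6 = 324.3333
Step 4: Standard deviation = sqrt(324.3333) = 18.0093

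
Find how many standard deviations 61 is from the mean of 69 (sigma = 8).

-1

Step 1: Recall the z-score formula: z = (x - mu) / sigma
Step 2: Substitute values: z = (61 - 69) / 8
Step 3: z = -8 / 8 = -1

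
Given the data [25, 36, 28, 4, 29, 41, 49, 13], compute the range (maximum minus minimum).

45

Step 1: Identify the maximum value: max = 49
Step 2: Identify the minimum value: min = 4
Step 3: Range = max - min = 49 - 4 = 45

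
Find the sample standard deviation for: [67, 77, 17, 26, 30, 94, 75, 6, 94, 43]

32.4566

Step 1: Compute the mean: 52.9
Step 2: Sum of squared deviations from the mean: 9480.9
Step 3: Sample variance = 9480.9 / 9 = 1053.4333
Step 4: Standard deviation = sqrt(1053.4333) = 32.4566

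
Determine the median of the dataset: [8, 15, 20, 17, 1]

15

Step 1: Sort the data in ascending order: [1, 8, 15, 17, 20]
Step 2: The number of values is n = 5.
Step 3: Since n is odd, the median is the middle value at position 3: 15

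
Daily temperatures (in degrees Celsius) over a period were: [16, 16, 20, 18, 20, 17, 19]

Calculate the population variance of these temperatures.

2.5714

Step 1: Compute the mean: (16 + 16 + 20 + 18 + 20 + 17 + 19) / 7 = 18
Step 2: Compute squared deviations from the mean:
  (16 - 18)^2 = 4
  (16 - 18)^2 = 4
  (20 - 18)^2 = 4
  (18 - 18)^2 = 0
  (20 - 18)^2 = 4
  (17 - 18)^2 = 1
  (19 - 18)^2 = 1
Step 3: Sum of squared deviations = 18
Step 4: Population variance = 18 / 7 = 2.5714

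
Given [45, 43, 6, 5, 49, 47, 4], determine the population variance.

414.8163

Step 1: Compute the mean: (45 + 43 + 6 + 5 + 49 + 47 + 4) / 7 = 28.4286
Step 2: Compute squared deviations from the mean:
  (45 - 28.4286)^2 = 274.6122
  (43 - 28.4286)^2 = 212.3265
  (6 - 28.4286)^2 = 503.0408
  (5 - 28.4286)^2 = 548.898
  (49 - 28.4286)^2 = 423.1837
  (47 - 28.4286)^2 = 344.898
  (4 - 28.4286)^2 = 596.7551
Step 3: Sum of squared deviations = 2903.7143
Step 4: Population variance = 2903.7143 / 7 = 414.8163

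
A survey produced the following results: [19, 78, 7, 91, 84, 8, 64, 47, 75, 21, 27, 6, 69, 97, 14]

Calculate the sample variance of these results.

1148.1238

Step 1: Compute the mean: (19 + 78 + 7 + 91 + 84 + 8 + 64 + 47 + 75 + 21 + 27 + 6 + 69 + 97 + 14) / 15 = 47.1333
Step 2: Compute squared deviations from the mean:
  (19 - 47.1333)^2 = 791.4844
  (78 - 47.1333)^2 = 952.7511
  (7 - 47.1333)^2 = 1610.6844
  (91 - 47.1333)^2 = 1924.2844
  (84 - 47.1333)^2 = 1359.1511
  (8 - 47.1333)^2 = 1531.4178
  (64 - 47.1333)^2 = 284.4844
  (47 - 47.1333)^2 = 0.0178
  (75 - 47.1333)^2 = 776.5511
  (21 - 47.1333)^2 = 682.9511
  (27 - 47.1333)^2 = 405.3511
  (6 - 47.1333)^2 = 1691.9511
  (69 - 47.1333)^2 = 478.1511
  (97 - 47.1333)^2 = 2486.6844
  (14 - 47.1333)^2 = 1097.8178
Step 3: Sum of squared deviations = 16073.7333
Step 4: Sample variance = 16073.7333 / 14 = 1148.1238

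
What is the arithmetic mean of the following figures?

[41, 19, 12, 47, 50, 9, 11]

27

Step 1: Sum all values: 41 + 19 + 12 + 47 + 50 + 9 + 11 = 189
Step 2: Count the number of values: n = 7
Step 3: Mean = sum / n = 189 / 7 = 27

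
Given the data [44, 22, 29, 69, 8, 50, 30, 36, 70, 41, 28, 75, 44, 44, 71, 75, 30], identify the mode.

44

Step 1: Count the frequency of each value:
  8: appears 1 time(s)
  22: appears 1 time(s)
  28: appears 1 time(s)
  29: appears 1 time(s)
  30: appears 2 time(s)
  36: appears 1 time(s)
  41: appears 1 time(s)
  44: appears 3 time(s)
  50: appears 1 time(s)
  69: appears 1 time(s)
  70: appears 1 time(s)
  71: appears 1 time(s)
  75: appears 2 time(s)
Step 2: The value 44 appears most frequently (3 times).
Step 3: Mode = 44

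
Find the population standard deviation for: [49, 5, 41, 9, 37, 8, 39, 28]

16.1787

Step 1: Compute the mean: 27
Step 2: Sum of squared deviations from the mean: 2094
Step 3: Population variance = 2094 / 8 = 261.75
Step 4: Standard deviation = sqrt(261.75) = 16.1787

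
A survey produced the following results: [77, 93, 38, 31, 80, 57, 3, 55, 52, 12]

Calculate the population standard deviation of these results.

27.7734

Step 1: Compute the mean: 49.8
Step 2: Sum of squared deviations from the mean: 7713.6
Step 3: Population variance = 7713.6 / 10 = 771.36
Step 4: Standard deviation = sqrt(771.36) = 27.7734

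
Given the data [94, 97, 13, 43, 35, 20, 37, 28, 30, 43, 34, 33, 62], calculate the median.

35

Step 1: Sort the data in ascending order: [13, 20, 28, 30, 33, 34, 35, 37, 43, 43, 62, 94, 97]
Step 2: The number of values is n = 13.
Step 3: Since n is odd, the median is the middle value at position 7: 35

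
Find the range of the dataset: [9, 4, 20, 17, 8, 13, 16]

16

Step 1: Identify the maximum value: max = 20
Step 2: Identify the minimum value: min = 4
Step 3: Range = max - min = 20 - 4 = 16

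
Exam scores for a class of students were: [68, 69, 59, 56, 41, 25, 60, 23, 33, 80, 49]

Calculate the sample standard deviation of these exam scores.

18.7394

Step 1: Compute the mean: 51.1818
Step 2: Sum of squared deviations from the mean: 3511.6364
Step 3: Sample variance = 3511.6364 / 10 = 351.1636
Step 4: Standard deviation = sqrt(351.1636) = 18.7394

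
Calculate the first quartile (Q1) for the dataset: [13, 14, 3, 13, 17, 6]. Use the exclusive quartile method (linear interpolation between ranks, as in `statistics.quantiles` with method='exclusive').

5.25

Step 1: Sort the data: [3, 6, 13, 13, 14, 17]
Step 2: n = 6
Step 3: Using the exclusive quartile method:
  Q1 = 5.25
  Q2 (median) = 13
  Q3 = 14.75
  IQR = Q3 - Q1 = 14.75 - 5.25 = 9.5
Step 4: Q1 = 5.25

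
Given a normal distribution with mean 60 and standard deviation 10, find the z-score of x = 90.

3

Step 1: Recall the z-score formula: z = (x - mu) / sigma
Step 2: Substitute values: z = (90 - 60) / 10
Step 3: z = 30 / 10 = 3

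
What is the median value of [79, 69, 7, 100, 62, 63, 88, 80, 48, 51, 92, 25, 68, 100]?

68.5

Step 1: Sort the data in ascending order: [7, 25, 48, 51, 62, 63, 68, 69, 79, 80, 88, 92, 100, 100]
Step 2: The number of values is n = 14.
Step 3: Since n is even, the median is the average of positions 7 and 8:
  Median = (68 + 69) / 2 = 68.5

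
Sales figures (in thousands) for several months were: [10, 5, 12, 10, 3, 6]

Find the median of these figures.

8

Step 1: Sort the data in ascending order: [3, 5, 6, 10, 10, 12]
Step 2: The number of values is n = 6.
Step 3: Since n is even, the median is the average of positions 3 and 4:
  Median = (6 + 10) / 2 = 8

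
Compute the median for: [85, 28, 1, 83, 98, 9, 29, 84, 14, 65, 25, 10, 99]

29

Step 1: Sort the data in ascending order: [1, 9, 10, 14, 25, 28, 29, 65, 83, 84, 85, 98, 99]
Step 2: The number of values is n = 13.
Step 3: Since n is odd, the median is the middle value at position 7: 29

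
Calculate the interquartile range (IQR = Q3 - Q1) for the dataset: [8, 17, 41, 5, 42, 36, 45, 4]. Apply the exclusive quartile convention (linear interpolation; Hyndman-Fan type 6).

36

Step 1: Sort the data: [4, 5, 8, 17, 36, 41, 42, 45]
Step 2: n = 8
Step 3: Using the exclusive quartile method:
  Q1 = 5.75
  Q2 (median) = 26.5
  Q3 = 41.75
  IQR = Q3 - Q1 = 41.75 - 5.75 = 36
Step 4: IQR = 36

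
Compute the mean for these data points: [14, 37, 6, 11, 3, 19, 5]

13.5714

Step 1: Sum all values: 14 + 37 + 6 + 11 + 3 + 19 + 5 = 95
Step 2: Count the number of values: n = 7
Step 3: Mean = sum / n = 95 / 7 = 13.5714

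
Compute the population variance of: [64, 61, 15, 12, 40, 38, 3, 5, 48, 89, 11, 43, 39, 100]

852.5306

Step 1: Compute the mean: (64 + 61 + 15 + 12 + 40 + 38 + 3 + 5 + 48 + 89 + 11 + 43 + 39 + 100) / 14 = 40.5714
Step 2: Compute squared deviations from the mean:
  (64 - 40.5714)^2 = 548.898
  (61 - 40.5714)^2 = 417.3265
  (15 - 40.5714)^2 = 653.898
  (12 - 40.5714)^2 = 816.3265
  (40 - 40.5714)^2 = 0.3265
  (38 - 40.5714)^2 = 6.6122
  (3 - 40.5714)^2 = 1411.6122
  (5 - 40.5714)^2 = 1265.3265
  (48 - 40.5714)^2 = 55.1837
  (89 - 40.5714)^2 = 2345.3265
  (11 - 40.5714)^2 = 874.4694
  (43 - 40.5714)^2 = 5.898
  (39 - 40.5714)^2 = 2.4694
  (100 - 40.5714)^2 = 3531.7551
Step 3: Sum of squared deviations = 11935.4286
Step 4: Population variance = 11935.4286 / 14 = 852.5306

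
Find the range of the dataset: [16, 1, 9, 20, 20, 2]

19

Step 1: Identify the maximum value: max = 20
Step 2: Identify the minimum value: min = 1
Step 3: Range = max - min = 20 - 1 = 19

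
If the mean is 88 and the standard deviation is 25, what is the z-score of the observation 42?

-1.84

Step 1: Recall the z-score formula: z = (x - mu) / sigma
Step 2: Substitute values: z = (42 - 88) / 25
Step 3: z = -46 / 25 = -1.84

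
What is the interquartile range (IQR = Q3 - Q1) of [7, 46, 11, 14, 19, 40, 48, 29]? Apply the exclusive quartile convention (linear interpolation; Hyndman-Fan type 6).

32.75

Step 1: Sort the data: [7, 11, 14, 19, 29, 40, 46, 48]
Step 2: n = 8
Step 3: Using the exclusive quartile method:
  Q1 = 11.75
  Q2 (median) = 24
  Q3 = 44.5
  IQR = Q3 - Q1 = 44.5 - 11.75 = 32.75
Step 4: IQR = 32.75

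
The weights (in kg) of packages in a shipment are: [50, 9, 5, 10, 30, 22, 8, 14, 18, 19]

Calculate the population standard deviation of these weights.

12.6984

Step 1: Compute the mean: 18.5
Step 2: Sum of squared deviations from the mean: 1612.5
Step 3: Population variance = 1612.5 / 10 = 161.25
Step 4: Standard deviation = sqrt(161.25) = 12.6984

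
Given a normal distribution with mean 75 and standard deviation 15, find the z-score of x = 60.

-1

Step 1: Recall the z-score formula: z = (x - mu) / sigma
Step 2: Substitute values: z = (60 - 75) / 15
Step 3: z = -15 / 15 = -1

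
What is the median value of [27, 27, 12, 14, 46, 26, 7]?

26

Step 1: Sort the data in ascending order: [7, 12, 14, 26, 27, 27, 46]
Step 2: The number of values is n = 7.
Step 3: Since n is odd, the median is the middle value at position 4: 26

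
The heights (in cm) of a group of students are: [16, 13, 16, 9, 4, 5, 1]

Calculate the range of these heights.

15

Step 1: Identify the maximum value: max = 16
Step 2: Identify the minimum value: min = 1
Step 3: Range = max - min = 16 - 1 = 15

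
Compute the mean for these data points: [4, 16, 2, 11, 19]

10.4

Step 1: Sum all values: 4 + 16 + 2 + 11 + 19 = 52
Step 2: Count the number of values: n = 5
Step 3: Mean = sum / n = 52 / 5 = 10.4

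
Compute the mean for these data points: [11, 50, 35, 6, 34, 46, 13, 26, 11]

25.7778

Step 1: Sum all values: 11 + 50 + 35 + 6 + 34 + 46 + 13 + 26 + 11 = 232
Step 2: Count the number of values: n = 9
Step 3: Mean = sum / n = 232 / 9 = 25.7778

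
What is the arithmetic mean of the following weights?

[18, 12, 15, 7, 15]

13.4

Step 1: Sum all values: 18 + 12 + 15 + 7 + 15 = 67
Step 2: Count the number of values: n = 5
Step 3: Mean = sum / n = 67 / 5 = 13.4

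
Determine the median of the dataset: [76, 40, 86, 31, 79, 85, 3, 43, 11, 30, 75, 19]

41.5

Step 1: Sort the data in ascending order: [3, 11, 19, 30, 31, 40, 43, 75, 76, 79, 85, 86]
Step 2: The number of values is n = 12.
Step 3: Since n is even, the median is the average of positions 6 and 7:
  Median = (40 + 43) / 2 = 41.5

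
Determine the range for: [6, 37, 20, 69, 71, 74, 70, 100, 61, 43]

94

Step 1: Identify the maximum value: max = 100
Step 2: Identify the minimum value: min = 6
Step 3: Range = max - min = 100 - 6 = 94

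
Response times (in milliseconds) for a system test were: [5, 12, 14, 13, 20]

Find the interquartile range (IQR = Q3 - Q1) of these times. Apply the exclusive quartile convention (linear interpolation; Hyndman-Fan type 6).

8.5

Step 1: Sort the data: [5, 12, 13, 14, 20]
Step 2: n = 5
Step 3: Using the exclusive quartile method:
  Q1 = 8.5
  Q2 (median) = 13
  Q3 = 17
  IQR = Q3 - Q1 = 17 - 8.5 = 8.5
Step 4: IQR = 8.5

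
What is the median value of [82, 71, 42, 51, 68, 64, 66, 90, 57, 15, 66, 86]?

66

Step 1: Sort the data in ascending order: [15, 42, 51, 57, 64, 66, 66, 68, 71, 82, 86, 90]
Step 2: The number of values is n = 12.
Step 3: Since n is even, the median is the average of positions 6 and 7:
  Median = (66 + 66) / 2 = 66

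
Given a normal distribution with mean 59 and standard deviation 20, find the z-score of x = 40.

-0.95

Step 1: Recall the z-score formula: z = (x - mu) / sigma
Step 2: Substitute values: z = (40 - 59) / 20
Step 3: z = -19 / 20 = -0.95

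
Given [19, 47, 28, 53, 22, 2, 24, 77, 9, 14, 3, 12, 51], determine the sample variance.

513.5256

Step 1: Compute the mean: (19 + 47 + 28 + 53 + 22 + 2 + 24 + 77 + 9 + 14 + 3 + 12 + 51) / 13 = 27.7692
Step 2: Compute squared deviations from the mean:
  (19 - 27.7692)^2 = 76.8994
  (47 - 27.7692)^2 = 369.8225
  (28 - 27.7692)^2 = 0.0533
  (53 - 27.7692)^2 = 636.5917
  (22 - 27.7692)^2 = 33.284
  (2 - 27.7692)^2 = 664.0533
  (24 - 27.7692)^2 = 14.2071
  (77 - 27.7692)^2 = 2423.6686
  (9 - 27.7692)^2 = 352.284
  (14 - 27.7692)^2 = 189.5917
  (3 - 27.7692)^2 = 613.5148
  (12 - 27.7692)^2 = 248.6686
  (51 - 27.7692)^2 = 539.6686
Step 3: Sum of squared deviations = 6162.3077
Step 4: Sample variance = 6162.3077 / 12 = 513.5256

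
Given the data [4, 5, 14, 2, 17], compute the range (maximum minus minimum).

15

Step 1: Identify the maximum value: max = 17
Step 2: Identify the minimum value: min = 2
Step 3: Range = max - min = 17 - 2 = 15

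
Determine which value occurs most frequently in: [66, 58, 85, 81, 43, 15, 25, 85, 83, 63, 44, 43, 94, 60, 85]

85

Step 1: Count the frequency of each value:
  15: appears 1 time(s)
  25: appears 1 time(s)
  43: appears 2 time(s)
  44: appears 1 time(s)
  58: appears 1 time(s)
  60: appears 1 time(s)
  63: appears 1 time(s)
  66: appears 1 time(s)
  81: appears 1 time(s)
  83: appears 1 time(s)
  85: appears 3 time(s)
  94: appears 1 time(s)
Step 2: The value 85 appears most frequently (3 times).
Step 3: Mode = 85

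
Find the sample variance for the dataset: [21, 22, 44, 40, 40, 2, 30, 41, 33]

181.75

Step 1: Compute the mean: (21 + 22 + 44 + 40 + 40 + 2 + 30 + 41 + 33) / 9 = 30.3333
Step 2: Compute squared deviations from the mean:
  (21 - 30.3333)^2 = 87.1111
  (22 - 30.3333)^2 = 69.4444
  (44 - 30.3333)^2 = 186.7778
  (40 - 30.3333)^2 = 93.4444
  (40 - 30.3333)^2 = 93.4444
  (2 - 30.3333)^2 = 802.7778
  (30 - 30.3333)^2 = 0.1111
  (41 - 30.3333)^2 = 113.7778
  (33 - 30.3333)^2 = 7.1111
Step 3: Sum of squared deviations = 1454
Step 4: Sample variance = 1454 / 8 = 181.75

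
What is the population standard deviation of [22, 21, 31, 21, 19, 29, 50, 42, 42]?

10.7059

Step 1: Compute the mean: 30.7778
Step 2: Sum of squared deviations from the mean: 1031.5556
Step 3: Population variance = 1031.5556 / 9 = 114.6173
Step 4: Standard deviation = sqrt(114.6173) = 10.7059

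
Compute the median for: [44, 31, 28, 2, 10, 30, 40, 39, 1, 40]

30.5

Step 1: Sort the data in ascending order: [1, 2, 10, 28, 30, 31, 39, 40, 40, 44]
Step 2: The number of values is n = 10.
Step 3: Since n is even, the median is the average of positions 5 and 6:
  Median = (30 + 31) / 2 = 30.5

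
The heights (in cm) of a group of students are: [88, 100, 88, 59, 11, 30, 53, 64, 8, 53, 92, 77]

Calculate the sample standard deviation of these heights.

31.0429

Step 1: Compute the mean: 60.25
Step 2: Sum of squared deviations from the mean: 10600.25
Step 3: Sample variance = 10600.25 / 11 = 963.6591
Step 4: Standard deviation = sqrt(963.6591) = 31.0429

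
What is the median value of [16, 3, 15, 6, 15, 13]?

14

Step 1: Sort the data in ascending order: [3, 6, 13, 15, 15, 16]
Step 2: The number of values is n = 6.
Step 3: Since n is even, the median is the average of positions 3 and 4:
  Median = (13 + 15) / 2 = 14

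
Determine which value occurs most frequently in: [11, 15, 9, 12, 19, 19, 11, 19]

19

Step 1: Count the frequency of each value:
  9: appears 1 time(s)
  11: appears 2 time(s)
  12: appears 1 time(s)
  15: appears 1 time(s)
  19: appears 3 time(s)
Step 2: The value 19 appears most frequently (3 times).
Step 3: Mode = 19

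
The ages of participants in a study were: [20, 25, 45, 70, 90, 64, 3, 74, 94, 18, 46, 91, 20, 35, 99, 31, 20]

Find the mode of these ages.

20

Step 1: Count the frequency of each value:
  3: appears 1 time(s)
  18: appears 1 time(s)
  20: appears 3 time(s)
  25: appears 1 time(s)
  31: appears 1 time(s)
  35: appears 1 time(s)
  45: appears 1 time(s)
  46: appears 1 time(s)
  64: appears 1 time(s)
  70: appears 1 time(s)
  74: appears 1 time(s)
  90: appears 1 time(s)
  91: appears 1 time(s)
  94: appears 1 time(s)
  99: appears 1 time(s)
Step 2: The value 20 appears most frequently (3 times).
Step 3: Mode = 20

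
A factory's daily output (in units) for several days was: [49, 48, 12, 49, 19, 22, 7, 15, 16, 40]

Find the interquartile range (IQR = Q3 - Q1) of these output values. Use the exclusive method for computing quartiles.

34

Step 1: Sort the data: [7, 12, 15, 16, 19, 22, 40, 48, 49, 49]
Step 2: n = 10
Step 3: Using the exclusive quartile method:
  Q1 = 14.25
  Q2 (median) = 20.5
  Q3 = 48.25
  IQR = Q3 - Q1 = 48.25 - 14.25 = 34
Step 4: IQR = 34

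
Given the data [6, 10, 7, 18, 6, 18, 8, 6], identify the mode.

6

Step 1: Count the frequency of each value:
  6: appears 3 time(s)
  7: appears 1 time(s)
  8: appears 1 time(s)
  10: appears 1 time(s)
  18: appears 2 time(s)
Step 2: The value 6 appears most frequently (3 times).
Step 3: Mode = 6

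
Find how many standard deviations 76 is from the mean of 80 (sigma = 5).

-0.8

Step 1: Recall the z-score formula: z = (x - mu) / sigma
Step 2: Substitute values: z = (76 - 80) / 5
Step 3: z = -4 / 5 = -0.8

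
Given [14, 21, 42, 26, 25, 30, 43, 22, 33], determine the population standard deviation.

9.0813

Step 1: Compute the mean: 28.4444
Step 2: Sum of squared deviations from the mean: 742.2222
Step 3: Population variance = 742.2222 / 9 = 82.4691
Step 4: Standard deviation = sqrt(82.4691) = 9.0813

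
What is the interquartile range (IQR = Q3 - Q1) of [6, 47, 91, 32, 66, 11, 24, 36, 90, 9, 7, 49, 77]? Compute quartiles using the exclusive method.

61.5

Step 1: Sort the data: [6, 7, 9, 11, 24, 32, 36, 47, 49, 66, 77, 90, 91]
Step 2: n = 13
Step 3: Using the exclusive quartile method:
  Q1 = 10
  Q2 (median) = 36
  Q3 = 71.5
  IQR = Q3 - Q1 = 71.5 - 10 = 61.5
Step 4: IQR = 61.5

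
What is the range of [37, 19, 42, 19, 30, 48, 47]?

29

Step 1: Identify the maximum value: max = 48
Step 2: Identify the minimum value: min = 19
Step 3: Range = max - min = 48 - 19 = 29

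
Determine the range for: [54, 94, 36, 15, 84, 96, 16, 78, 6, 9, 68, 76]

90

Step 1: Identify the maximum value: max = 96
Step 2: Identify the minimum value: min = 6
Step 3: Range = max - min = 96 - 6 = 90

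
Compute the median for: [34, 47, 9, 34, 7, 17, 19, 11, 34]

19

Step 1: Sort the data in ascending order: [7, 9, 11, 17, 19, 34, 34, 34, 47]
Step 2: The number of values is n = 9.
Step 3: Since n is odd, the median is the middle value at position 5: 19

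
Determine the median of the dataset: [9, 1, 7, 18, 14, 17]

11.5

Step 1: Sort the data in ascending order: [1, 7, 9, 14, 17, 18]
Step 2: The number of values is n = 6.
Step 3: Since n is even, the median is the average of positions 3 and 4:
  Median = (9 + 14) / 2 = 11.5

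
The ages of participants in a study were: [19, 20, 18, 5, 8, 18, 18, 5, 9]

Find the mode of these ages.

18

Step 1: Count the frequency of each value:
  5: appears 2 time(s)
  8: appears 1 time(s)
  9: appears 1 time(s)
  18: appears 3 time(s)
  19: appears 1 time(s)
  20: appears 1 time(s)
Step 2: The value 18 appears most frequently (3 times).
Step 3: Mode = 18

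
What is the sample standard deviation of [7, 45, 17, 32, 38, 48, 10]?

16.7872

Step 1: Compute the mean: 28.1429
Step 2: Sum of squared deviations from the mean: 1690.8571
Step 3: Sample variance = 1690.8571 / 6 = 281.8095
Step 4: Standard deviation = sqrt(281.8095) = 16.7872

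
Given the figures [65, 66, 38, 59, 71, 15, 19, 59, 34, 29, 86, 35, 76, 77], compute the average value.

52.0714

Step 1: Sum all values: 65 + 66 + 38 + 59 + 71 + 15 + 19 + 59 + 34 + 29 + 86 + 35 + 76 + 77 = 729
Step 2: Count the number of values: n = 14
Step 3: Mean = sum / n = 729 / 14 = 52.0714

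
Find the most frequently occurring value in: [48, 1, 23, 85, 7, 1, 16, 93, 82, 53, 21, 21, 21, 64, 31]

21

Step 1: Count the frequency of each value:
  1: appears 2 time(s)
  7: appears 1 time(s)
  16: appears 1 time(s)
  21: appears 3 time(s)
  23: appears 1 time(s)
  31: appears 1 time(s)
  48: appears 1 time(s)
  53: appears 1 time(s)
  64: appears 1 time(s)
  82: appears 1 time(s)
  85: appears 1 time(s)
  93: appears 1 time(s)
Step 2: The value 21 appears most frequently (3 times).
Step 3: Mode = 21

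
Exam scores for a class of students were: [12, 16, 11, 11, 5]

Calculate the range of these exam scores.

11

Step 1: Identify the maximum value: max = 16
Step 2: Identify the minimum value: min = 5
Step 3: Range = max - min = 16 - 5 = 11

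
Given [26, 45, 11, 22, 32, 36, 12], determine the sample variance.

155.5714

Step 1: Compute the mean: (26 + 45 + 11 + 22 + 32 + 36 + 12) / 7 = 26.2857
Step 2: Compute squared deviations from the mean:
  (26 - 26.2857)^2 = 0.0816
  (45 - 26.2857)^2 = 350.2245
  (11 - 26.2857)^2 = 233.6531
  (22 - 26.2857)^2 = 18.3673
  (32 - 26.2857)^2 = 32.6531
  (36 - 26.2857)^2 = 94.3673
  (12 - 26.2857)^2 = 204.0816
Step 3: Sum of squared deviations = 933.4286
Step 4: Sample variance = 933.4286 / 6 = 155.5714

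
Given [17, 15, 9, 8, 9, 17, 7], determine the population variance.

16.7755

Step 1: Compute the mean: (17 + 15 + 9 + 8 + 9 + 17 + 7) / 7 = 11.7143
Step 2: Compute squared deviations from the mean:
  (17 - 11.7143)^2 = 27.9388
  (15 - 11.7143)^2 = 10.7959
  (9 - 11.7143)^2 = 7.3673
  (8 - 11.7143)^2 = 13.7959
  (9 - 11.7143)^2 = 7.3673
  (17 - 11.7143)^2 = 27.9388
  (7 - 11.7143)^2 = 22.2245
Step 3: Sum of squared deviations = 117.4286
Step 4: Population variance = 117.4286 / 7 = 16.7755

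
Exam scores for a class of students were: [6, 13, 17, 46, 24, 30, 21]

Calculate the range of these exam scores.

40

Step 1: Identify the maximum value: max = 46
Step 2: Identify the minimum value: min = 6
Step 3: Range = max - min = 46 - 6 = 40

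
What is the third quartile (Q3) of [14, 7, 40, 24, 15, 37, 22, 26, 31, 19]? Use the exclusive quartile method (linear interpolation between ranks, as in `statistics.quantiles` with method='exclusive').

32.5

Step 1: Sort the data: [7, 14, 15, 19, 22, 24, 26, 31, 37, 40]
Step 2: n = 10
Step 3: Using the exclusive quartile method:
  Q1 = 14.75
  Q2 (median) = 23
  Q3 = 32.5
  IQR = Q3 - Q1 = 32.5 - 14.75 = 17.75
Step 4: Q3 = 32.5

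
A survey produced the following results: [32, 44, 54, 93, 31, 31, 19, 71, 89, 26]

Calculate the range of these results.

74

Step 1: Identify the maximum value: max = 93
Step 2: Identify the minimum value: min = 19
Step 3: Range = max - min = 93 - 19 = 74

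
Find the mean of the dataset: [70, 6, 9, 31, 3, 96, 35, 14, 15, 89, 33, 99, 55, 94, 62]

47.4

Step 1: Sum all values: 70 + 6 + 9 + 31 + 3 + 96 + 35 + 14 + 15 + 89 + 33 + 99 + 55 + 94 + 62 = 711
Step 2: Count the number of values: n = 15
Step 3: Mean = sum / n = 711 / 15 = 47.4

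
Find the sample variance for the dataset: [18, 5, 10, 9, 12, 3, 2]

31.619

Step 1: Compute the mean: (18 + 5 + 10 + 9 + 12 + 3 + 2) / 7 = 8.4286
Step 2: Compute squared deviations from the mean:
  (18 - 8.4286)^2 = 91.6122
  (5 - 8.4286)^2 = 11.7551
  (10 - 8.4286)^2 = 2.4694
  (9 - 8.4286)^2 = 0.3265
  (12 - 8.4286)^2 = 12.7551
  (3 - 8.4286)^2 = 29.4694
  (2 - 8.4286)^2 = 41.3265
Step 3: Sum of squared deviations = 189.7143
Step 4: Sample variance = 189.7143 / 6 = 31.619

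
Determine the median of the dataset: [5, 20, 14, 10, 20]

14

Step 1: Sort the data in ascending order: [5, 10, 14, 20, 20]
Step 2: The number of values is n = 5.
Step 3: Since n is odd, the median is the middle value at position 3: 14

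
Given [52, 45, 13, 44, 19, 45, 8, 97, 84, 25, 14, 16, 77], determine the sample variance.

867.2692

Step 1: Compute the mean: (52 + 45 + 13 + 44 + 19 + 45 + 8 + 97 + 84 + 25 + 14 + 16 + 77) / 13 = 41.4615
Step 2: Compute squared deviations from the mean:
  (52 - 41.4615)^2 = 111.0592
  (45 - 41.4615)^2 = 12.5207
  (13 - 41.4615)^2 = 810.0592
  (44 - 41.4615)^2 = 6.4438
  (19 - 41.4615)^2 = 504.5207
  (45 - 41.4615)^2 = 12.5207
  (8 - 41.4615)^2 = 1119.6746
  (97 - 41.4615)^2 = 3084.5207
  (84 - 41.4615)^2 = 1809.5207
  (25 - 41.4615)^2 = 270.9822
  (14 - 41.4615)^2 = 754.1361
  (16 - 41.4615)^2 = 648.2899
  (77 - 41.4615)^2 = 1262.9822
Step 3: Sum of squared deviations = 10407.2308
Step 4: Sample variance = 10407.2308 / 12 = 867.2692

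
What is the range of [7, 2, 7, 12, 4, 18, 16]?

16

Step 1: Identify the maximum value: max = 18
Step 2: Identify the minimum value: min = 2
Step 3: Range = max - min = 18 - 2 = 16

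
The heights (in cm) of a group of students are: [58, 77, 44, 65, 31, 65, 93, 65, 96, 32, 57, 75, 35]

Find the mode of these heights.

65

Step 1: Count the frequency of each value:
  31: appears 1 time(s)
  32: appears 1 time(s)
  35: appears 1 time(s)
  44: appears 1 time(s)
  57: appears 1 time(s)
  58: appears 1 time(s)
  65: appears 3 time(s)
  75: appears 1 time(s)
  77: appears 1 time(s)
  93: appears 1 time(s)
  96: appears 1 time(s)
Step 2: The value 65 appears most frequently (3 times).
Step 3: Mode = 65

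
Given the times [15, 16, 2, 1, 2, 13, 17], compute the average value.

9.4286

Step 1: Sum all values: 15 + 16 + 2 + 1 + 2 + 13 + 17 = 66
Step 2: Count the number of values: n = 7
Step 3: Mean = sum / n = 66 / 7 = 9.4286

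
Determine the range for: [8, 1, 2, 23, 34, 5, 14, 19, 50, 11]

49

Step 1: Identify the maximum value: max = 50
Step 2: Identify the minimum value: min = 1
Step 3: Range = max - min = 50 - 1 = 49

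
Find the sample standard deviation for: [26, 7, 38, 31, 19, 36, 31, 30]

10.0534

Step 1: Compute the mean: 27.25
Step 2: Sum of squared deviations from the mean: 707.5
Step 3: Sample variance = 707.5 / 7 = 101.0714
Step 4: Standard deviation = sqrt(101.0714) = 10.0534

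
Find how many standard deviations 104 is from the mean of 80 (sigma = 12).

2

Step 1: Recall the z-score formula: z = (x - mu) / sigma
Step 2: Substitute values: z = (104 - 80) / 12
Step 3: z = 24 / 12 = 2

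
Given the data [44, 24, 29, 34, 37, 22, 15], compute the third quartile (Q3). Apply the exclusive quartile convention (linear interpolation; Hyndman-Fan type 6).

37

Step 1: Sort the data: [15, 22, 24, 29, 34, 37, 44]
Step 2: n = 7
Step 3: Using the exclusive quartile method:
  Q1 = 22
  Q2 (median) = 29
  Q3 = 37
  IQR = Q3 - Q1 = 37 - 22 = 15
Step 4: Q3 = 37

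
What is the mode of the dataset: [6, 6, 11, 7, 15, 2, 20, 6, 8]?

6

Step 1: Count the frequency of each value:
  2: appears 1 time(s)
  6: appears 3 time(s)
  7: appears 1 time(s)
  8: appears 1 time(s)
  11: appears 1 time(s)
  15: appears 1 time(s)
  20: appears 1 time(s)
Step 2: The value 6 appears most frequently (3 times).
Step 3: Mode = 6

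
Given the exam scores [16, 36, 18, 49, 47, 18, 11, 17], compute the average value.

26.5

Step 1: Sum all values: 16 + 36 + 18 + 49 + 47 + 18 + 11 + 17 = 212
Step 2: Count the number of values: n = 8
Step 3: Mean = sum / n = 212 / 8 = 26.5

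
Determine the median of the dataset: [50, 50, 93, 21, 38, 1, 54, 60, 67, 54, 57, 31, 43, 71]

52

Step 1: Sort the data in ascending order: [1, 21, 31, 38, 43, 50, 50, 54, 54, 57, 60, 67, 71, 93]
Step 2: The number of values is n = 14.
Step 3: Since n is even, the median is the average of positions 7 and 8:
  Median = (50 + 54) / 2 = 52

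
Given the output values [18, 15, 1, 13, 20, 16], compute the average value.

13.8333

Step 1: Sum all values: 18 + 15 + 1 + 13 + 20 + 16 = 83
Step 2: Count the number of values: n = 6
Step 3: Mean = sum / n = 83 / 6 = 13.8333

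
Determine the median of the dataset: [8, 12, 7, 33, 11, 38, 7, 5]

9.5

Step 1: Sort the data in ascending order: [5, 7, 7, 8, 11, 12, 33, 38]
Step 2: The number of values is n = 8.
Step 3: Since n is even, the median is the average of positions 4 and 5:
  Median = (8 + 11) / 2 = 9.5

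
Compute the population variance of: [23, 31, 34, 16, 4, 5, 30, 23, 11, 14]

104.09

Step 1: Compute the mean: (23 + 31 + 34 + 16 + 4 + 5 + 30 + 23 + 11 + 14) / 10 = 19.1
Step 2: Compute squared deviations from the mean:
  (23 - 19.1)^2 = 15.21
  (31 - 19.1)^2 = 141.61
  (34 - 19.1)^2 = 222.01
  (16 - 19.1)^2 = 9.61
  (4 - 19.1)^2 = 228.01
  (5 - 19.1)^2 = 198.81
  (30 - 19.1)^2 = 118.81
  (23 - 19.1)^2 = 15.21
  (11 - 19.1)^2 = 65.61
  (14 - 19.1)^2 = 26.01
Step 3: Sum of squared deviations = 1040.9
Step 4: Population variance = 1040.9 / 10 = 104.09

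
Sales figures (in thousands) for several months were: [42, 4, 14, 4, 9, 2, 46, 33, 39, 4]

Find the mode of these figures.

4

Step 1: Count the frequency of each value:
  2: appears 1 time(s)
  4: appears 3 time(s)
  9: appears 1 time(s)
  14: appears 1 time(s)
  33: appears 1 time(s)
  39: appears 1 time(s)
  42: appears 1 time(s)
  46: appears 1 time(s)
Step 2: The value 4 appears most frequently (3 times).
Step 3: Mode = 4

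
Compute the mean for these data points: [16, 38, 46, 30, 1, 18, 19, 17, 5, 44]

23.4

Step 1: Sum all values: 16 + 38 + 46 + 30 + 1 + 18 + 19 + 17 + 5 + 44 = 234
Step 2: Count the number of values: n = 10
Step 3: Mean = sum / n = 234 / 10 = 23.4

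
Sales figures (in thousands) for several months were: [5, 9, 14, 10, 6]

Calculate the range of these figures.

9

Step 1: Identify the maximum value: max = 14
Step 2: Identify the minimum value: min = 5
Step 3: Range = max - min = 14 - 5 = 9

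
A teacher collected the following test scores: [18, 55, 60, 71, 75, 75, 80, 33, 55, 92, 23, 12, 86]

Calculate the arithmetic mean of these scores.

56.5385

Step 1: Sum all values: 18 + 55 + 60 + 71 + 75 + 75 + 80 + 33 + 55 + 92 + 23 + 12 + 86 = 735
Step 2: Count the number of values: n = 13
Step 3: Mean = sum / n = 735 / 13 = 56.5385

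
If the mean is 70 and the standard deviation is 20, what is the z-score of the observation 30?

-2

Step 1: Recall the z-score formula: z = (x - mu) / sigma
Step 2: Substitute values: z = (30 - 70) / 20
Step 3: z = -40 / 20 = -2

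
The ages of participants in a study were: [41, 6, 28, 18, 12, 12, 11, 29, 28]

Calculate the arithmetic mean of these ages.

20.5556

Step 1: Sum all values: 41 + 6 + 28 + 18 + 12 + 12 + 11 + 29 + 28 = 185
Step 2: Count the number of values: n = 9
Step 3: Mean = sum / n = 185 / 9 = 20.5556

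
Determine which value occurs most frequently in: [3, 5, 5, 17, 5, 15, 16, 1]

5

Step 1: Count the frequency of each value:
  1: appears 1 time(s)
  3: appears 1 time(s)
  5: appears 3 time(s)
  15: appears 1 time(s)
  16: appears 1 time(s)
  17: appears 1 time(s)
Step 2: The value 5 appears most frequently (3 times).
Step 3: Mode = 5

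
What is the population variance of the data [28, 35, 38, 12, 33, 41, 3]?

174.1224

Step 1: Compute the mean: (28 + 35 + 38 + 12 + 33 + 41 + 3) / 7 = 27.1429
Step 2: Compute squared deviations from the mean:
  (28 - 27.1429)^2 = 0.7347
  (35 - 27.1429)^2 = 61.7347
  (38 - 27.1429)^2 = 117.8776
  (12 - 27.1429)^2 = 229.3061
  (33 - 27.1429)^2 = 34.3061
  (41 - 27.1429)^2 = 192.0204
  (3 - 27.1429)^2 = 582.8776
Step 3: Sum of squared deviations = 1218.8571
Step 4: Population variance = 1218.8571 / 7 = 174.1224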